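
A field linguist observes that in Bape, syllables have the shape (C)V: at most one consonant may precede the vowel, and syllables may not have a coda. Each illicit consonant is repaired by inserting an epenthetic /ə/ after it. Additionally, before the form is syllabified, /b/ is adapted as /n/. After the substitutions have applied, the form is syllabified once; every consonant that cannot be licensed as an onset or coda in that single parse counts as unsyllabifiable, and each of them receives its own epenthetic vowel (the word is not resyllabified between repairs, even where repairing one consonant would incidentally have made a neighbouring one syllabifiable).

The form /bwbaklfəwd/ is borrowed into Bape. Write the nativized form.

nəwənakələfəwədə

Substitution: /b/ → /n/, giving /nwnaklfəwd/.
Syllabifying with onset maximization leaves /n/, /w/, /k/, /l/, /w/, /d/ stranded (no codas are permitted; onsets are limited to one consonant).
Epenthesis after each stranded consonant: /n/ → /nə/, /w/ → /wə/, /k/ → /kə/, /l/ → /lə/, /w/ → /wə/, /d/ → /də/.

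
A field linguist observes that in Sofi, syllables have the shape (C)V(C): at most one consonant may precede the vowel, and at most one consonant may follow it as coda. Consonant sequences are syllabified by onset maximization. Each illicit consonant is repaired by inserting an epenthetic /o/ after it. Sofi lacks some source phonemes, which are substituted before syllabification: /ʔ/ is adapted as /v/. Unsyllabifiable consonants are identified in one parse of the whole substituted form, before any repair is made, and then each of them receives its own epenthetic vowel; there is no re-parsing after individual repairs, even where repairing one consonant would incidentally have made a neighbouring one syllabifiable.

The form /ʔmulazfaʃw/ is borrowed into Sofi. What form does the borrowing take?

vomulazfaʃwo

Substitution: /ʔ/ → /v/, giving /vmulazfaʃw/.
The consonants /v/, /w/ cannot be parsed into a legal (C)V(C) syllable (at most one coda consonant is licensed; onsets are limited to one consonant).
Epenthesis after each stranded consonant: /v/ → /vo/, /w/ → /wo/.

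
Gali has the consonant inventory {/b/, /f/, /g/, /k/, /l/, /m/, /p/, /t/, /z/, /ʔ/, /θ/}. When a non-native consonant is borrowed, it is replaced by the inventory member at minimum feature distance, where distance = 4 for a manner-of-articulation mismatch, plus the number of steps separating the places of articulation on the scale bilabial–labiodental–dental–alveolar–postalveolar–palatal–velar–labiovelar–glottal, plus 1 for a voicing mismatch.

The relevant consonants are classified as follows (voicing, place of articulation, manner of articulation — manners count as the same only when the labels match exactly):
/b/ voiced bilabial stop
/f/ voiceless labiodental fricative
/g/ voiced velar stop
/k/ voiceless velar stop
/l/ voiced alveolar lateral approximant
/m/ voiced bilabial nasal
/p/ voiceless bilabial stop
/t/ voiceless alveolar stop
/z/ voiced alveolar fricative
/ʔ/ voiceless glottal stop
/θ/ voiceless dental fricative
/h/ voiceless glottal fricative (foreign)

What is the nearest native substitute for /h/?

ʔ

/ʔ/ is closest: manner differs (fricative→stop, +4), place distance 0 (glottal→glottal), same voicing; total 4. Next closest is /k/ at distance 6.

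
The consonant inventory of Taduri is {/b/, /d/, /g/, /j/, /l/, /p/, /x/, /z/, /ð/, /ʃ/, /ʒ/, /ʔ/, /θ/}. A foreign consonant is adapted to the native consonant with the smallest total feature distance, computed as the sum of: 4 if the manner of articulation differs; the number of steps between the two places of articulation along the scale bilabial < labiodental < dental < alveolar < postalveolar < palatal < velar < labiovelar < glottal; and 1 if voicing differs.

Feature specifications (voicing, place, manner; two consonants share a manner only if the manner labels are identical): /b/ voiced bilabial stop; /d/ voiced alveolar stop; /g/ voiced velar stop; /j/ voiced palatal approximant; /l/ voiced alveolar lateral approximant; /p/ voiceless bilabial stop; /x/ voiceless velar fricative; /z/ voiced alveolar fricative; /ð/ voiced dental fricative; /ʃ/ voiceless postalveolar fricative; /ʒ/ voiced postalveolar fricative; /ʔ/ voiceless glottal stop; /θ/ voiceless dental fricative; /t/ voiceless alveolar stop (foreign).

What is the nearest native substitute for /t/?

d

/d/ is closest: same manner (stop), place distance 0 (alveolar→alveolar), voicing differs (+1); total 1. Next closest is /p/ at distance 3.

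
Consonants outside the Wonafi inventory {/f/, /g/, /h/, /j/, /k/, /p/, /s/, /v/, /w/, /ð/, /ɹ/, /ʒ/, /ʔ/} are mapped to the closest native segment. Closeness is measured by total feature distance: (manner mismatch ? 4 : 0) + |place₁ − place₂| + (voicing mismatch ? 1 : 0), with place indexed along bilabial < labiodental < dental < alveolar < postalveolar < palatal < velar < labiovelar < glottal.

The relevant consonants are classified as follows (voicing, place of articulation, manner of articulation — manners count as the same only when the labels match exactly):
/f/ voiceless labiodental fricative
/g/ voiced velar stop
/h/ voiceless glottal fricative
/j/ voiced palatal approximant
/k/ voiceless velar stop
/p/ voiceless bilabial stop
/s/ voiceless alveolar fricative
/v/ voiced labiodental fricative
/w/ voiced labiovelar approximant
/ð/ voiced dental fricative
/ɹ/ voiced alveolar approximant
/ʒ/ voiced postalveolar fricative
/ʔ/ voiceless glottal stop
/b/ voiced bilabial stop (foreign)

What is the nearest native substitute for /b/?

p

/p/ is closest: same manner (stop), place distance 0 (bilabial→bilabial), voicing differs (+1); total 1. Next closest is /v/ at distance 5.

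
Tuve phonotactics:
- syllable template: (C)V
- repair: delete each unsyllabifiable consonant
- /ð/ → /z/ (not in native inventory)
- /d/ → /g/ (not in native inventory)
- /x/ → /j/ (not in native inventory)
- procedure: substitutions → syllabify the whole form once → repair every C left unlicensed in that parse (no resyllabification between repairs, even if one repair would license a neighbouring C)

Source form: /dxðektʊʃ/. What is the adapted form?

Substitution: /d/ → /g/, /x/ → /j/, /ð/ → /z/, giving /gjzektʊʃ/.
The consonants /g/, /j/, /k/, /ʃ/ cannot be parsed into a legal (C)V syllable (no codas are permitted; onsets are limited to one consonant).
Deleting the stranded consonants removes /g/, /j/, /k/, /ʃ/.

zetʊ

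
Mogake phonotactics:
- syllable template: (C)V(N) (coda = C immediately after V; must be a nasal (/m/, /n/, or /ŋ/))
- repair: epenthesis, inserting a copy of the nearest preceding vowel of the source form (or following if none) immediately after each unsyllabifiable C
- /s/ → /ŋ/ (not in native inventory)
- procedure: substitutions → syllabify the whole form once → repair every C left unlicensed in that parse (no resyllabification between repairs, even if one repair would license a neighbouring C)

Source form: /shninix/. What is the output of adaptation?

Substitution: /s/ → /ŋ/, giving /ŋhninix/.
The consonants /ŋ/, /h/, /x/ cannot be parsed into a legal (C)V(N) syllable (only a nasal (/m/, /n/, or /ŋ/) is licensed in coda position; onsets are limited to one consonant).
Inserting the epenthetic vowel yields /ŋ/ → /ŋi/, /h/ → /hi/, /x/ → /xi/.

ŋihininixi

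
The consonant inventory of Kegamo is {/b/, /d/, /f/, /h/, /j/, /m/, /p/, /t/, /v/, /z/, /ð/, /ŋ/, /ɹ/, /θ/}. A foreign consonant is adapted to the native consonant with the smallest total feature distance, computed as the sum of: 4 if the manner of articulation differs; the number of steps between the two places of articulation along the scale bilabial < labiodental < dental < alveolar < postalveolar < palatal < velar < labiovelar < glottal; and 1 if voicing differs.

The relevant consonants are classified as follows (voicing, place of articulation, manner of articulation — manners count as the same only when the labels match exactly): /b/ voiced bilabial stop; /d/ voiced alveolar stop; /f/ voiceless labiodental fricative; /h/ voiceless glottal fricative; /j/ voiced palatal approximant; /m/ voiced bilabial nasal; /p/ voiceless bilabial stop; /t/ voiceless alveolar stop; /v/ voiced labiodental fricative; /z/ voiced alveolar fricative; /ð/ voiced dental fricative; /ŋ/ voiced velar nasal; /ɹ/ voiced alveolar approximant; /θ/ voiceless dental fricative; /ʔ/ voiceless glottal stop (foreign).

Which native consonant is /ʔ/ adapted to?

h

/h/ is closest: manner differs (stop→fricative, +4), place distance 0 (glottal→glottal), same voicing; total 4. Next closest is /t/ at distance 5.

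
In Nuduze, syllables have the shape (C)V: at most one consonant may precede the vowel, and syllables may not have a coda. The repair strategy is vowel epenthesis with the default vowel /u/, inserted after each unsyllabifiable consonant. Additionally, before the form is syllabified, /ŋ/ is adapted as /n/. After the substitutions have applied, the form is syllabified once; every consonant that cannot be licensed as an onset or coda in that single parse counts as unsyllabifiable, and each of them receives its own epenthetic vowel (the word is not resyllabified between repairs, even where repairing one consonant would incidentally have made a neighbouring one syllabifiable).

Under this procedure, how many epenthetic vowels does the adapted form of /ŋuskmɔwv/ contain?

4

After substitution the input is /nuskmɔwv/.
The unsyllabifiable consonants are /s/, /k/, /w/, /v/; each receives one epenthetic vowel.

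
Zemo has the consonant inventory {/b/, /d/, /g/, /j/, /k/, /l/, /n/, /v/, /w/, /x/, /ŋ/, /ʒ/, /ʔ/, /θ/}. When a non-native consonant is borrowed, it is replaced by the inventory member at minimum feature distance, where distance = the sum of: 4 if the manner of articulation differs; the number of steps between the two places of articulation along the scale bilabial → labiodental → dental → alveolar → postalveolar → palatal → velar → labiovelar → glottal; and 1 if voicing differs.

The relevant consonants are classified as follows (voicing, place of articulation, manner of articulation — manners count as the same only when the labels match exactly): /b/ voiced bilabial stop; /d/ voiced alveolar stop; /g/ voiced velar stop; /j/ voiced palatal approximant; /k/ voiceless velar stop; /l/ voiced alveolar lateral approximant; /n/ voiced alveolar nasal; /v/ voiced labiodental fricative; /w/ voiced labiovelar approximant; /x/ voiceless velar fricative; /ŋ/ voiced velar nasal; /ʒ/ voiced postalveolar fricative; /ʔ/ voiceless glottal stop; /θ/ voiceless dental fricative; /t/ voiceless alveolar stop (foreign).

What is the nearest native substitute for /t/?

/d/ is closest: same manner (stop), place distance 0 (alveolar→alveolar), voicing differs (+1); total 1. Next closest is /k/ at distance 3.

d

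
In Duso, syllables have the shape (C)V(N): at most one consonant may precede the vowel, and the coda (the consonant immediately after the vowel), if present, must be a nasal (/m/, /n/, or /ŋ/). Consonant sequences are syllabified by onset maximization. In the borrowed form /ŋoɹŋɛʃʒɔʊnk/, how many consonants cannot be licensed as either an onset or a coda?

Under (C)V(N), the unsyllabifiable consonants are /ɹ/, /ʃ/, /k/ (only a nasal (/m/, /n/, or /ŋ/) is licensed in coda position; onsets are limited to one consonant).

3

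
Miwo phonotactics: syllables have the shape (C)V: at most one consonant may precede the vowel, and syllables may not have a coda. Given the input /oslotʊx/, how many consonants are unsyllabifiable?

2

Syllabifying with onset maximization leaves /s/, /x/ stranded (no codas are permitted; onsets are limited to one consonant).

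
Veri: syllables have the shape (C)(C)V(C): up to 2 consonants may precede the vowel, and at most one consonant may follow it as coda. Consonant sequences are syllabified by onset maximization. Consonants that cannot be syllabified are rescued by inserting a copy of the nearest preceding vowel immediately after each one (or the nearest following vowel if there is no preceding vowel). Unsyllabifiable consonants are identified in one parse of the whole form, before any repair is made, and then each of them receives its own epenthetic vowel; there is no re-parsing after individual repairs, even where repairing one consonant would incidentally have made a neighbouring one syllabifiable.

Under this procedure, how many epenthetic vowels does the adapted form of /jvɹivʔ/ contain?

The unsyllabifiable consonants are /j/, /ʔ/; each receives one epenthetic vowel.

2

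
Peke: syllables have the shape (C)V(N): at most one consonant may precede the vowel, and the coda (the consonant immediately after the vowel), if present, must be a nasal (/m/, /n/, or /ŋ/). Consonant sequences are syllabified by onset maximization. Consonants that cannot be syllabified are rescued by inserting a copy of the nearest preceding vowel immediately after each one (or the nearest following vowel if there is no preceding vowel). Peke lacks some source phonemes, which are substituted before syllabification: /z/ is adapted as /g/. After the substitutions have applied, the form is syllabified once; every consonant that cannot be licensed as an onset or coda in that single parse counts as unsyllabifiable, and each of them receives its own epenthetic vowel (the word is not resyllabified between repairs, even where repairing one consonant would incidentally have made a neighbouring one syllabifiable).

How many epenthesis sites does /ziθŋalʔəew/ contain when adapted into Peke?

3

After substitution the input is /giθŋalʔəew/.
The unsyllabifiable consonants are /θ/, /l/, /w/; each receives one epenthetic vowel.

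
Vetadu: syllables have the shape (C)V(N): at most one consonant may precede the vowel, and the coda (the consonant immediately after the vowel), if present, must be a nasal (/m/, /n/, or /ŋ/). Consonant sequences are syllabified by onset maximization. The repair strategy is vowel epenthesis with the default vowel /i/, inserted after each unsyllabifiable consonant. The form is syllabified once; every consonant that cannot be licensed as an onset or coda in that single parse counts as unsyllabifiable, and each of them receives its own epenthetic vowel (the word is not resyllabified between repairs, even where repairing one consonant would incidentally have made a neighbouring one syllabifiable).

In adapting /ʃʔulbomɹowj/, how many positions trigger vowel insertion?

4

The unsyllabifiable consonants are /ʃ/, /l/, /w/, /j/; each receives one epenthetic vowel.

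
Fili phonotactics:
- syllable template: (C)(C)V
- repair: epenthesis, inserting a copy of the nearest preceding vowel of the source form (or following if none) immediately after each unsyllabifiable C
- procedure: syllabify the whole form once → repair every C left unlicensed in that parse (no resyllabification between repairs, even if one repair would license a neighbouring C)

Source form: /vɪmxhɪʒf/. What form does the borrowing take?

vɪmɪxhɪʒɪfɪ

Under (C)(C)V, the unsyllabifiable consonants are /m/, /ʒ/, /f/ (no codas are permitted; onsets may contain at most 2 consonants).
Each unlicensed consonant becomes the onset of a new syllable: /m/ → /mɪ/, /ʒ/ → /ʒɪ/, /f/ → /fɪ/.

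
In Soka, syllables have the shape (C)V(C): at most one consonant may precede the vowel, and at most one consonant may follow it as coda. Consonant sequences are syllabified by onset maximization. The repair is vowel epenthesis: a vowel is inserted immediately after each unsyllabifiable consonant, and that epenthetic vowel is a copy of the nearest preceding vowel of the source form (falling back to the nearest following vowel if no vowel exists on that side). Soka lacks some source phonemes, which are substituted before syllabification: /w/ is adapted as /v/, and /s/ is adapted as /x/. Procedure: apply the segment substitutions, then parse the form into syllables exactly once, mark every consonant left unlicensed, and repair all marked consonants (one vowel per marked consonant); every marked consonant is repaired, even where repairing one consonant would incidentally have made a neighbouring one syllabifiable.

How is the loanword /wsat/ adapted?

Substitution: /w/ → /v/, /s/ → /x/, giving /vxat/.
Under (C)V(C), the unsyllabifiable consonants are /v/ (at most one coda consonant is licensed; onsets are limited to one consonant).
Inserting the epenthetic vowel yields /v/ → /va/.

vaxat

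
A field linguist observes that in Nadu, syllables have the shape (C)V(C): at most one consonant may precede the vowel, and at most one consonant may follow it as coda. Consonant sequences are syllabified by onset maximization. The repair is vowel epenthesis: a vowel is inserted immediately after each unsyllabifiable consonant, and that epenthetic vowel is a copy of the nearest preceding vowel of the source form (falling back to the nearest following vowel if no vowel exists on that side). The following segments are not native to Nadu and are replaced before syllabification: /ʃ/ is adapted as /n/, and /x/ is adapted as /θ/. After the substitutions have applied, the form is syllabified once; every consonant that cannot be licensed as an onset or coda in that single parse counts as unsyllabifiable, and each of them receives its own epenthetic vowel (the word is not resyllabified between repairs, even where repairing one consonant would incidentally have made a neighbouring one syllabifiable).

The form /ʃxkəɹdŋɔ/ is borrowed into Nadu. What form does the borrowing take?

Substitution: /ʃ/ → /n/, /x/ → /θ/, giving /nθkəɹdŋɔ/.
Under (C)V(C), the unsyllabifiable consonants are /n/, /θ/, /d/ (at most one coda consonant is licensed; onsets are limited to one consonant).
Inserting the epenthetic vowel yields /n/ → /nə/, /θ/ → /θə/, /d/ → /də/.

nəθəkəɹdəŋɔ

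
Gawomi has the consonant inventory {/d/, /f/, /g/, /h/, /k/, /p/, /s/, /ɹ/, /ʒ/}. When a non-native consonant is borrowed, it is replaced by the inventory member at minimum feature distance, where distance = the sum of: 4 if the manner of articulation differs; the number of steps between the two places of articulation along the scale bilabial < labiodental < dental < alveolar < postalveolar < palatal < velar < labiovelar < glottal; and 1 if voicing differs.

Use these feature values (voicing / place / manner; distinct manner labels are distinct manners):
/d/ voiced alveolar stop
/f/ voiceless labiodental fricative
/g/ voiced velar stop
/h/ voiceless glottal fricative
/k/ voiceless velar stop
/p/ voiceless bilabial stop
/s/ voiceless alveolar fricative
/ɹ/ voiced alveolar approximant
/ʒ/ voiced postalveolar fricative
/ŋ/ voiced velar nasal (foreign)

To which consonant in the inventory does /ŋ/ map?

/g/ is closest: manner differs (nasal→stop, +4), place distance 0 (velar→velar), same voicing; total 4. Next closest is /k/ at distance 5.

g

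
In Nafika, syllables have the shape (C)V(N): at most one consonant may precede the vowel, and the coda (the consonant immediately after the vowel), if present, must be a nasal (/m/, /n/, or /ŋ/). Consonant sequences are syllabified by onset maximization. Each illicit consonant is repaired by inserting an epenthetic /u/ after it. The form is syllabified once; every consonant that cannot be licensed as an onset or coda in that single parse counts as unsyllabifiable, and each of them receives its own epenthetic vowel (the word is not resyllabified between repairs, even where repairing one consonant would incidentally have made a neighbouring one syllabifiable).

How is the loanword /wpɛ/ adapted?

wupɛ

Under (C)V(N), the unsyllabifiable consonants are /w/ (only a nasal (/m/, /n/, or /ŋ/) is licensed in coda position; onsets are limited to one consonant).
Inserting the epenthetic vowel yields /w/ → /wu/.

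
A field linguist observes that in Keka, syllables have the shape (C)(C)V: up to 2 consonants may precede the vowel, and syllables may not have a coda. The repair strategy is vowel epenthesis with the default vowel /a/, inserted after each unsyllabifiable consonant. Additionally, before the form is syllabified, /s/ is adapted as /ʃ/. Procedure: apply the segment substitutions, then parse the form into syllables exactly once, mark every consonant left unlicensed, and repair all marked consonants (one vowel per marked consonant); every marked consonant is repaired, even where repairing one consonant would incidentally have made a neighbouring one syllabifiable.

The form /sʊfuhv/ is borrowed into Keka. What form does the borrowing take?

ʃʊfuhava

Substitution: /s/ → /ʃ/, giving /ʃʊfuhv/.
Under (C)(C)V, the unsyllabifiable consonants are /h/, /v/ (no codas are permitted; onsets may contain at most 2 consonants).
Each unlicensed consonant becomes the onset of a new syllable: /h/ → /ha/, /v/ → /va/.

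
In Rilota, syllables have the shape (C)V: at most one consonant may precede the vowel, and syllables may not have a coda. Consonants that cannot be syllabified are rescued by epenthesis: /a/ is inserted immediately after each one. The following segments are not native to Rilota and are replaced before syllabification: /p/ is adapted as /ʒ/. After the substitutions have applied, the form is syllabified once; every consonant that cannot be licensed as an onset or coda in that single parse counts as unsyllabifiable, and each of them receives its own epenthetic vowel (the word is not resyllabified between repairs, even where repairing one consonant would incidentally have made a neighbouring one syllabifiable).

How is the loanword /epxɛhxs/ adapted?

Substitution: /p/ → /ʒ/, giving /eʒxɛhxs/.
Under (C)V, the unsyllabifiable consonants are /ʒ/, /h/, /x/, /s/ (no codas are permitted; onsets are limited to one consonant).
Each unlicensed consonant becomes the onset of a new syllable: /ʒ/ → /ʒa/, /h/ → /ha/, /x/ → /xa/, /s/ → /sa/.

eʒaxɛhaxasa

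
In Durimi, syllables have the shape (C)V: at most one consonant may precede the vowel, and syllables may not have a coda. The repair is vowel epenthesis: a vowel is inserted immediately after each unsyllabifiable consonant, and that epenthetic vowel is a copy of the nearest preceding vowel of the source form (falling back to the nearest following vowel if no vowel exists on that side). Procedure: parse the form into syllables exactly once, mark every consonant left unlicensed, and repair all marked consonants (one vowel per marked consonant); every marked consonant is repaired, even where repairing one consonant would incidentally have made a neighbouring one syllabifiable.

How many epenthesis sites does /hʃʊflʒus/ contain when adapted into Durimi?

4

The unsyllabifiable consonants are /h/, /f/, /l/, /s/; each receives one epenthetic vowel.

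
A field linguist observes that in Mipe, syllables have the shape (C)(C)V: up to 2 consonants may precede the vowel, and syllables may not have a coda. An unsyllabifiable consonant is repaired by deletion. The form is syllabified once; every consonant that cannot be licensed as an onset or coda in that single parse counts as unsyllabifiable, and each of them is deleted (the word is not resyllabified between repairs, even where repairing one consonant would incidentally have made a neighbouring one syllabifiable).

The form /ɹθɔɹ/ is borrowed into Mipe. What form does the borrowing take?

Syllabifying with onset maximization leaves /ɹ/ stranded (no codas are permitted; onsets may contain at most 2 consonants).
Deleting the stranded consonants removes /ɹ/.

ɹθɔ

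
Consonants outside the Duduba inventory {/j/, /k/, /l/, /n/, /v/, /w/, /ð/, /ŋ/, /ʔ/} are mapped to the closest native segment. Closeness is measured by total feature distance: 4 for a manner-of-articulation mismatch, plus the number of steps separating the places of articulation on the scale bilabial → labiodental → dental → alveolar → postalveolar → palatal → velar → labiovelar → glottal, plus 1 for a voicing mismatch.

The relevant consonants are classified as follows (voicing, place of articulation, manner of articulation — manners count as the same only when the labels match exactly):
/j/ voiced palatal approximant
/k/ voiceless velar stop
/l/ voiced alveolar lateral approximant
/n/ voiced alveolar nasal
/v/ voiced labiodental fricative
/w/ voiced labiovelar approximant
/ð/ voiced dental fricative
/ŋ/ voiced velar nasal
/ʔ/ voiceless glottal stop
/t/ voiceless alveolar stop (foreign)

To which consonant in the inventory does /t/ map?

/k/ is closest: same manner (stop), place distance 3 (alveolar→velar), same voicing; total 3. Next closest is /l/ at distance 5.

k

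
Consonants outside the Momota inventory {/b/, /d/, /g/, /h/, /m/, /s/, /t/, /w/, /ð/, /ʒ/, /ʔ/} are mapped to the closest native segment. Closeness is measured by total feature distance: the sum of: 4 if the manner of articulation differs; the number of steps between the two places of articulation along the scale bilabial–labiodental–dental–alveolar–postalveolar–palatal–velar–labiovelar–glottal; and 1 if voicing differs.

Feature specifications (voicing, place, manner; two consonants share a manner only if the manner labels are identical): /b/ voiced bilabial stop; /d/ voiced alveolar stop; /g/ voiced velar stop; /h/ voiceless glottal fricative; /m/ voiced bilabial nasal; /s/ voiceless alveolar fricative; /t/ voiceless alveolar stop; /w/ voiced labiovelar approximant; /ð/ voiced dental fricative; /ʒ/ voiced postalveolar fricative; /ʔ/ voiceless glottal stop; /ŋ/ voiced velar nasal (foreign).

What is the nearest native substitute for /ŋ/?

/g/ is closest: manner differs (nasal→stop, +4), place distance 0 (velar→velar), same voicing; total 4. Next closest is /w/ at distance 5.

g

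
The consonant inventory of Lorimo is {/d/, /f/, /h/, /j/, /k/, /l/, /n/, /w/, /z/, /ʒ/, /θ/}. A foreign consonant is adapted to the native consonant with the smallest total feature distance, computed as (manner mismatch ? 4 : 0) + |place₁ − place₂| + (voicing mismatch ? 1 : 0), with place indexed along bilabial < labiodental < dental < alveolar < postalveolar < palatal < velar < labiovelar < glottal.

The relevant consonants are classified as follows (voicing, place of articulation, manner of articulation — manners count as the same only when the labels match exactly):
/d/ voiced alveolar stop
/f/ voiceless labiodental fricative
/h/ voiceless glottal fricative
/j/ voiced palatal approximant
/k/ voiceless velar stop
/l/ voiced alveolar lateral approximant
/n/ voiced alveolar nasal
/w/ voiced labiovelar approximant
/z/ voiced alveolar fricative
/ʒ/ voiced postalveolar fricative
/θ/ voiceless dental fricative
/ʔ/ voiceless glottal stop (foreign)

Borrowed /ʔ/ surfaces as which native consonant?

/k/ is closest: same manner (stop), place distance 2 (glottal→velar), same voicing; total 2. Next closest is /h/ at distance 4.

k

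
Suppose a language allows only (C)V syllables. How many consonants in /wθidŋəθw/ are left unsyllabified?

4

Syllabifying with onset maximization leaves /w/, /d/, /θ/, /w/ stranded (no codas are permitted; onsets are limited to one consonant).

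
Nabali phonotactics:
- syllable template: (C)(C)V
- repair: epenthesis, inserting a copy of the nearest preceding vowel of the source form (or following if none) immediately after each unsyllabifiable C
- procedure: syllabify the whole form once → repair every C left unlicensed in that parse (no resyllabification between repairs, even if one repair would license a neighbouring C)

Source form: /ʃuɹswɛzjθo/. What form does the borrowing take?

ʃuɹuswɛzɛjθo

The consonants /ɹ/, /z/ cannot be parsed into a legal (C)(C)V syllable (no codas are permitted; onsets may contain at most 2 consonants).
Epenthesis after each stranded consonant: /ɹ/ → /ɹu/, /z/ → /zɛ/.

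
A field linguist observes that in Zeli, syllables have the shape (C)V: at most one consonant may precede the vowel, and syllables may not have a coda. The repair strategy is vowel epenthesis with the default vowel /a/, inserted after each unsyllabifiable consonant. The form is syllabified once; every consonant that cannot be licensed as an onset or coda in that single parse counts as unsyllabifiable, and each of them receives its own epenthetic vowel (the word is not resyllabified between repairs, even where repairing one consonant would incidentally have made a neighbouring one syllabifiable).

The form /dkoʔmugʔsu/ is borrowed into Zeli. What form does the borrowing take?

dakoʔamugaʔasu

The consonants /d/, /ʔ/, /g/, /ʔ/ cannot be parsed into a legal (C)V syllable (no codas are permitted; onsets are limited to one consonant).
Each unlicensed consonant becomes the onset of a new syllable: /d/ → /da/, /ʔ/ → /ʔa/, /g/ → /ga/, /ʔ/ → /ʔa/.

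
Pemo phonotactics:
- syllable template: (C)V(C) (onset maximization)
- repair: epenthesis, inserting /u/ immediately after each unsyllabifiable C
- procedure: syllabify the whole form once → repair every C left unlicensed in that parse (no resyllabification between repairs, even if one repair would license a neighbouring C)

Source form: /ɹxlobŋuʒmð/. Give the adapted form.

Under (C)V(C), the unsyllabifiable consonants are /ɹ/, /x/, /m/, /ð/ (at most one coda consonant is licensed; onsets are limited to one consonant).
Epenthesis after each stranded consonant: /ɹ/ → /ɹu/, /x/ → /xu/, /m/ → /mu/, /ð/ → /ðu/.

ɹuxulobŋuʒmuðu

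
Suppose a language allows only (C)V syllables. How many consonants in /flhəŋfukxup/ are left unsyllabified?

5

Under (C)V, the unsyllabifiable consonants are /f/, /l/, /ŋ/, /k/, /p/ (no codas are permitted; onsets are limited to one consonant).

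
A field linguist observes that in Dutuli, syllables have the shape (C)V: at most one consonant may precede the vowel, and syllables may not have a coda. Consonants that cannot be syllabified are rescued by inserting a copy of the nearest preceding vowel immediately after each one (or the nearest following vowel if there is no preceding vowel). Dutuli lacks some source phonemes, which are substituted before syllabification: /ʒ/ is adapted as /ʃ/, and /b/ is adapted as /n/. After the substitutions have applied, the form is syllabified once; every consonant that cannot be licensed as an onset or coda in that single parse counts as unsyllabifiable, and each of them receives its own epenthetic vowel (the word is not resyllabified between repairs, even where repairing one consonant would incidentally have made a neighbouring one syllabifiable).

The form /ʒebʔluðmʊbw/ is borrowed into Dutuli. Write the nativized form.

ʃeneʔeluðumʊnʊwʊ

Substitution: /ʒ/ → /ʃ/, /b/ → /n/, giving /ʃenʔluðmʊnw/.
Under (C)V, the unsyllabifiable consonants are /n/, /ʔ/, /ð/, /n/, /w/ (no codas are permitted; onsets are limited to one consonant).
Epenthesis after each stranded consonant: /n/ → /ne/, /ʔ/ → /ʔe/, /ð/ → /ðu/, /n/ → /nʊ/, /w/ → /wʊ/.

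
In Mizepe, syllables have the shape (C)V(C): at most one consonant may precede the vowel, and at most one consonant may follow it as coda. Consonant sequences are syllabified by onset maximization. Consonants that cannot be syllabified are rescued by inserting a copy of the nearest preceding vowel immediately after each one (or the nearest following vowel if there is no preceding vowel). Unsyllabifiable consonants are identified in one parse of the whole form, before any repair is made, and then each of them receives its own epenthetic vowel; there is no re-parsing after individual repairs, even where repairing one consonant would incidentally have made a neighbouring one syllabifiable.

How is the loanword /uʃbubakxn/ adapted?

Syllabifying with onset maximization leaves /x/, /n/ stranded (at most one coda consonant is licensed; onsets are limited to one consonant).
Epenthesis after each stranded consonant: /x/ → /xa/, /n/ → /na/.

uʃbubakxana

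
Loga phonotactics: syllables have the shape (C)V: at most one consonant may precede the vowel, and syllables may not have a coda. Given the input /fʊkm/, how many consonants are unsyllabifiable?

The consonants /k/, /m/ cannot be parsed into a legal (C)V syllable (no codas are permitted; onsets are limited to one consonant).

2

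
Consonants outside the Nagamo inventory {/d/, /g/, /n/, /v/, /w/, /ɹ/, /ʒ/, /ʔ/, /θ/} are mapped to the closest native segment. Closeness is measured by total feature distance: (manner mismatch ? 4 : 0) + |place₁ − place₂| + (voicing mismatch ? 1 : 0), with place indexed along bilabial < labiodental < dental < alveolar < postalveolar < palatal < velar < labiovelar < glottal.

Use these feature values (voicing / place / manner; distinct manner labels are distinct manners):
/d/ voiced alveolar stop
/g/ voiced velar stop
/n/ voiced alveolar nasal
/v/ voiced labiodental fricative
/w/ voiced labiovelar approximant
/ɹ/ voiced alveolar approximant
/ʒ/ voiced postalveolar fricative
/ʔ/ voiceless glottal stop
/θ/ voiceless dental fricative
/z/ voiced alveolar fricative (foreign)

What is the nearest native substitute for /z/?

ʒ

/ʒ/ is closest: same manner (fricative), place distance 1 (alveolar→postalveolar), same voicing; total 1. Next closest is /v/ at distance 2.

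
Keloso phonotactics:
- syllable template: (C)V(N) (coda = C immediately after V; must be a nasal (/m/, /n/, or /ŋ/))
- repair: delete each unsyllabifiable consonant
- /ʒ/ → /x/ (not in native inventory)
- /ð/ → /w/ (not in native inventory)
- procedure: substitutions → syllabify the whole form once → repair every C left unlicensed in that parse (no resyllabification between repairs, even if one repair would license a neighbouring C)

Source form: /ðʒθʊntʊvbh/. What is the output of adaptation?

θʊntʊ

Substitution: /ð/ → /w/, /ʒ/ → /x/, giving /wxθʊntʊvbh/.
The consonants /w/, /x/, /v/, /b/, /h/ cannot be parsed into a legal (C)V(N) syllable (only a nasal (/m/, /n/, or /ŋ/) is licensed in coda position; onsets are limited to one consonant).
Deleting the stranded consonants removes /w/, /x/, /v/, /b/, /h/.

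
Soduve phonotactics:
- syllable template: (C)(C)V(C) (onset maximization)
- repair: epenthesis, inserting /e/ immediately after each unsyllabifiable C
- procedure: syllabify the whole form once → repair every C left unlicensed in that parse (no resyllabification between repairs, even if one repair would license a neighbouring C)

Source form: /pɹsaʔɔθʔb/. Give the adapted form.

Syllabifying with onset maximization leaves /p/, /ʔ/, /b/ stranded (at most one coda consonant is licensed; onsets may contain at most 2 consonants).
Epenthesis after each stranded consonant: /p/ → /pe/, /ʔ/ → /ʔe/, /b/ → /be/.

peɹsaʔɔθʔebe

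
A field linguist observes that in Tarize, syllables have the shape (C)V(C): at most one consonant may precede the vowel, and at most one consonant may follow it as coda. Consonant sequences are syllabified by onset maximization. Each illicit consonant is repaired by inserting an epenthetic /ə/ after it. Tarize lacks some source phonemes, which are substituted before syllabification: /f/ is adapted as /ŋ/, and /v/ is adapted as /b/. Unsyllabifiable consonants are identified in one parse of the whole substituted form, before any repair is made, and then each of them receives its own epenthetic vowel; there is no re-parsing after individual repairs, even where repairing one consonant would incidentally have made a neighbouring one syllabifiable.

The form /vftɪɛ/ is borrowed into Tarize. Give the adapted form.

Substitution: /v/ → /b/, /f/ → /ŋ/, giving /bŋtɪɛ/.
Syllabifying with onset maximization leaves /b/, /ŋ/ stranded (at most one coda consonant is licensed; onsets are limited to one consonant).
Inserting the epenthetic vowel yields /b/ → /bə/, /ŋ/ → /ŋə/.

bəŋətɪɛ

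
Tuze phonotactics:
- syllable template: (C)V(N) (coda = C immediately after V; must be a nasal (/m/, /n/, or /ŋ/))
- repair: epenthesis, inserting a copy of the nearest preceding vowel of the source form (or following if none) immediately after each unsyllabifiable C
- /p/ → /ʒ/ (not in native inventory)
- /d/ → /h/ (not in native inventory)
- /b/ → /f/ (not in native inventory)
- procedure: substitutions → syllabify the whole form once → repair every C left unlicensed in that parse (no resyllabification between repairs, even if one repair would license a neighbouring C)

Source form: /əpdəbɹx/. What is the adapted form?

əʒəhəfəɹəxə

Substitution: /p/ → /ʒ/, /d/ → /h/, /b/ → /f/, giving /əʒhəfɹx/.
Under (C)V(N), the unsyllabifiable consonants are /ʒ/, /f/, /ɹ/, /x/ (only a nasal (/m/, /n/, or /ŋ/) is licensed in coda position; onsets are limited to one consonant).
Epenthesis after each stranded consonant: /ʒ/ → /ʒə/, /f/ → /fə/, /ɹ/ → /ɹə/, /x/ → /xə/.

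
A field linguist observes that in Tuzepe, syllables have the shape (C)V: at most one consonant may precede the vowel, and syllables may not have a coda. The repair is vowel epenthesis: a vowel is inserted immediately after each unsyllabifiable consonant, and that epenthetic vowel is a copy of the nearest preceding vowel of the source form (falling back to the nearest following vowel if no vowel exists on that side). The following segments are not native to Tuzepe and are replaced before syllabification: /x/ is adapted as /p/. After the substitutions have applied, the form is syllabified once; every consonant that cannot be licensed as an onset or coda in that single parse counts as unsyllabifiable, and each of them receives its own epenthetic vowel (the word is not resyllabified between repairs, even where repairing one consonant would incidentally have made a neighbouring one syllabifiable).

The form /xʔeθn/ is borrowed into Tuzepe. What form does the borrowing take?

Substitution: /x/ → /p/, giving /pʔeθn/.
Syllabifying with onset maximization leaves /p/, /θ/, /n/ stranded (no codas are permitted; onsets are limited to one consonant).
Epenthesis after each stranded consonant: /p/ → /pe/, /θ/ → /θe/, /n/ → /ne/.

peʔeθene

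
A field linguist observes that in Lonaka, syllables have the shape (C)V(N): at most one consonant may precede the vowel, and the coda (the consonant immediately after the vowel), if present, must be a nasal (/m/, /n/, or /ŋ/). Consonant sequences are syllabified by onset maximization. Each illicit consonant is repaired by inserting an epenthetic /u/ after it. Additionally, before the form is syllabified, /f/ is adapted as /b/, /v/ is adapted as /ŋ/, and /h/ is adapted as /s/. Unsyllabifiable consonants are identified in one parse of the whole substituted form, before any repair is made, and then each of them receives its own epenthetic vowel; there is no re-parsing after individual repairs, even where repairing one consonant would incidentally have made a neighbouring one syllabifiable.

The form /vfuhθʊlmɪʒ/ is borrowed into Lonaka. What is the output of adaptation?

ŋubusuθʊlumɪʒu

Substitution: /v/ → /ŋ/, /f/ → /b/, /h/ → /s/, giving /ŋbusθʊlmɪʒ/.
The consonants /ŋ/, /s/, /l/, /ʒ/ cannot be parsed into a legal (C)V(N) syllable (only a nasal (/m/, /n/, or /ŋ/) is licensed in coda position; onsets are limited to one consonant).
Inserting the epenthetic vowel yields /ŋ/ → /ŋu/, /s/ → /su/, /l/ → /lu/, /ʒ/ → /ʒu/.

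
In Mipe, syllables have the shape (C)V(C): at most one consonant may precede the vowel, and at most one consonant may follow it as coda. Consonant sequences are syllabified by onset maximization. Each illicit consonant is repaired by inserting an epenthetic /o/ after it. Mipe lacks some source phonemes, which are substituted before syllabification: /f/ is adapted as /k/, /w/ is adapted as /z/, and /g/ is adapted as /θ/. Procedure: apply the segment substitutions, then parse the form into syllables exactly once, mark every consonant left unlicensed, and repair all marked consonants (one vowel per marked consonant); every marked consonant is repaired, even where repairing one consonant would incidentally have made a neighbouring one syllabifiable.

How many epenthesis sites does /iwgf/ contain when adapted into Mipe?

2

After substitution the input is /izθk/.
The unsyllabifiable consonants are /θ/, /k/; each receives one epenthetic vowel.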